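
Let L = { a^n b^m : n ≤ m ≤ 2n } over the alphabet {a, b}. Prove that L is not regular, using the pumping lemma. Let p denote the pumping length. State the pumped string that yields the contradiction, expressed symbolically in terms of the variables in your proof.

a^{p+k} b^p

Toward a contradiction, assume L is regular with pumping length p.
Take w = a^p b^p ∈ L (since p ≤ p ≤ 2p), with |w| = 2p ≥ p.
The pumping lemma gives a decomposition w = xyz where |xy| ≤ p and y is nonempty.
Because |xy| ≤ p and w begins with p copies of a, we have y = a^k with 1 ≤ k ≤ p.
Pump with i = 2: xy^2z = a^{p+k} b^p. Now n = p+k > p = m, so the condition n ≤ m fails. Thus xy^2z ∉ L.
Contradiction. Therefore L is not regular.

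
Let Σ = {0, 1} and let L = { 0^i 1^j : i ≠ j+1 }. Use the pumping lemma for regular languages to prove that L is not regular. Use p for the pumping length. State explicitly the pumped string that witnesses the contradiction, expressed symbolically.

0^{p+p!} 1^{p+p!-1}

Toward a contradiction, assume L is regular with pumping length p.
Choose w = 0^p 1^{p+p!-1}. Since p ≠ (p+p!-1)+1 = p+p!, w ∈ L; and |w| ≥ p.
The pumping lemma gives a decomposition w = xyz where |xy| ≤ p and y is nonempty.
Since the first p symbols of w are all 0's and |xy| ≤ p, y lies entirely in the leading 0-block: y = 0^k for some k with 1 ≤ k ≤ p.
Since 1 ≤ k ≤ p, k divides p!; set t = 1 + p!/k. Then xy^t z has p + (p!/k)·k = p + p! copies of 0. Now the 0-count is p+p! and (1-count)+1 = (p+p!-1)+1 = p+p!, so i ≠ j+1 fails. So xy^t z = 0^{p+p!} 1^{p+p!-1} ∉ L.
This is a contradiction; hence L is not regular.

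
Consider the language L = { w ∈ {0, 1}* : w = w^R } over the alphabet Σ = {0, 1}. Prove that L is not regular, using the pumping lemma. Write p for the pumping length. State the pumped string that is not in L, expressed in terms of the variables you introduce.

0^{p+k} 1 0^p

Toward a contradiction, assume L is regular with pumping length p.
Take w = 0^p 1 0^p, a palindrome of length 2p+1 ≥ p.
By the pumping lemma, w = xyz with |xy| ≤ p and |y| > 0.
The first p characters of w are 0's, so xy (and hence y) consists only of 0's. Write y = 0^k, 1 ≤ k ≤ p.
Pump with i = 2: xy^2z = 0^{p+k} 1 0^p. Its reverse is 0^p 1 0^{p+k}, which differs from xy^2z since k ≥ 1. So xy^2z is not a palindrome and xy^2z ∉ L.
Contradiction. Therefore L is not regular.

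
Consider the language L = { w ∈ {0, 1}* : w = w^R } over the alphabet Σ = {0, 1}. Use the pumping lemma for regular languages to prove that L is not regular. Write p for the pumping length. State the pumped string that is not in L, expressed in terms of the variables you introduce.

Assume L is regular; let p be its pumping constant.
Take w = 0^p 1 0^p, a palindrome of length 2p+1 ≥ p.
Write w = xyz as guaranteed by the lemma, with |xy| ≤ p and y is nonempty.
Since the first p symbols of w are all 0's and |xy| ≤ p, y lies entirely in the leading 0-block: y = 0^k for some k with 1 ≤ k ≤ p.
Pump with i = 2: xy^2z = 0^{p+k} 1 0^p. Its reverse is 0^p 1 0^{p+k}, which differs from xy^2z since k ≥ 1. So xy^2z is not a palindrome and xy^2z ∉ L.
This contradicts the pumping lemma, so L is not regular.

0^{p+k} 1 0^p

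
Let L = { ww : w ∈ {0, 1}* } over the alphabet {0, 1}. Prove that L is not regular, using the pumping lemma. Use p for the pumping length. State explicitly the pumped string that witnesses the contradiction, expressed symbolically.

Assume L is regular; let p be its pumping constant.
Take w = 0^p 1^p 0^p 1^p = uu where u = 0^p1^p; then w ∈ L and |w| = 4p ≥ p.
Write w = xyz as guaranteed by the lemma, with |xy| ≤ p and |y| > 0.
The first p characters of w are 0's, so xy (and hence y) consists only of 0's. Write y = 0^k, 1 ≤ k ≤ p.
Pump with i = 2: xy^2z = 0^{p+k} 1^p 0^p 1^p, of length 4p+k. Suppose this equals vv. The string starts with 0 and ends with 1, so v does too; thus the boundary between the two copies of v is a 1→0 transition. There is exactly one such transition, at position 2p+k, so |v| = 2p+k and |vv| = 4p+2k ≠ 4p+k since k ≥ 1. So xy^2z ∉ L.
Contradiction. Therefore L is not regular.

0^{p+k} 1^p 0^p 1^p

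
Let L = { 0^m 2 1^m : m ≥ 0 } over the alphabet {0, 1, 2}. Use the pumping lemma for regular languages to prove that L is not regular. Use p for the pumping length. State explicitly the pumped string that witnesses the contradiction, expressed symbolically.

0^{p+k} 2 1^p

Assume L is regular; let p be its pumping constant.
Take w = 0^p 2 1^p ∈ L with |w| = 2p+1 ≥ p.
Write w = xyz as guaranteed by the lemma, with |xy| ≤ p and |y| ≥ 1.
The first p characters of w are 0's, so xy (and hence y) consists only of 0's. Write y = 0^k, 1 ≤ k ≤ p.
Pump with i = 2: xy^2z = 0^{p+k} 2 1^p, which would require p+k = p. But k ≥ 1, so xy^2z ∉ L.
Contradiction. Therefore L is not regular.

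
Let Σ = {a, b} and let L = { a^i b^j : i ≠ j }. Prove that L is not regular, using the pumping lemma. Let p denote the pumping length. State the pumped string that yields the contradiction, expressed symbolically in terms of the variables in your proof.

a^{p+p!} b^{p+p!}

Assume L is regular; let p be its pumping constant.
Choose w = a^p b^{p+p!}. Since p ≠ p+p!, w ∈ L; and |w| ≥ p.
Write w = xyz as guaranteed by the lemma, with |xy| ≤ p and |y| > 0.
The first p characters of w are a's, so xy (and hence y) consists only of a's. Write y = a^k, 1 ≤ k ≤ p.
Since 1 ≤ k ≤ p, k divides p!; set t = 1 + p!/k. Then xy^t z has p + (p!/k)·k = p + p! copies of a. Now the a-count equals the b-count, so i ≠ j fails. So xy^t z = a^{p+p!} b^{p+p!} ∉ L.
This is a contradiction; hence L is not regular.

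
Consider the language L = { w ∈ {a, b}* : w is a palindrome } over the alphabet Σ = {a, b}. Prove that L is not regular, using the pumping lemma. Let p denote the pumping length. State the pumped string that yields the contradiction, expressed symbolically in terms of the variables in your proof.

a^{p+k} b a^p

Suppose for contradiction that L is regular, and let p be the pumping length.
Take w = a^p b a^p, a palindrome of length 2p+1 ≥ p.
The pumping lemma gives a decomposition w = xyz where |xy| ≤ p and y is nonempty.
Since the first p symbols of w are all a's and |xy| ≤ p, y lies entirely in the leading a-block: y = a^k for some k with 1 ≤ k ≤ p.
Pump with i = 2: xy^2z = a^{p+k} b a^p. Its reverse is a^p b a^{p+k}, which differs from xy^2z since k ≥ 1. So xy^2z is not a palindrome and xy^2z ∉ L.
Contradiction. Therefore L is not regular.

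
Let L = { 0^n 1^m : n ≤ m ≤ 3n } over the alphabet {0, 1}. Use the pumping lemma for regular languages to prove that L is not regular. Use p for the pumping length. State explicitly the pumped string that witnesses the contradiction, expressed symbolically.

Toward a contradiction, assume L is regular with pumping length p.
Take w = 0^p 1^p ∈ L (since p ≤ p ≤ 3p), with |w| = 2p ≥ p.
The pumping lemma gives a decomposition w = xyz where |xy| ≤ p and |y| ≥ 1.
Because |xy| ≤ p and w begins with p copies of 0, we have y = 0^k with 1 ≤ k ≤ p.
Pump with i = 2: xy^2z = 0^{p+k} 1^p. Now n = p+k > p = m, so the condition n ≤ m fails. Thus xy^2z ∉ L.
This is a contradiction; hence L is not regular.

0^{p+k} 1^p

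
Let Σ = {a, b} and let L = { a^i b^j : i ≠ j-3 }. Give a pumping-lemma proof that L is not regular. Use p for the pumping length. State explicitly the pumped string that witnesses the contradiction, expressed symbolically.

a^{p+p!} b^{p+p!+3}

Assume L is regular; let p be its pumping constant.
Choose w = a^p b^{p+p!+3}. Since p ≠ (p+p!+3)-3 = p+p!, w ∈ L; and |w| ≥ p.
Write w = xyz as guaranteed by the lemma, with |xy| ≤ p and y is nonempty.
Because |xy| ≤ p and w begins with p copies of a, we have y = a^k with 1 ≤ k ≤ p.
Since 1 ≤ k ≤ p, k divides p!; set t = 1 + p!/k. Then xy^t z has p + (p!/k)·k = p + p! copies of a. Now the a-count is p+p! and (b-count)-3 = (p+p!+3)-3 = p+p!, so i ≠ j-3 fails. So xy^t z = a^{p+p!} b^{p+p!+3} ∉ L.
This contradicts the pumping lemma, so L is not regular.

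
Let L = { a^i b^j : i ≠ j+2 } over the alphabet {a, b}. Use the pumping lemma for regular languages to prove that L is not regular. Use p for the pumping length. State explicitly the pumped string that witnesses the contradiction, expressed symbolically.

Toward a contradiction, assume L is regular with pumping length p.
Choose w = a^p b^{p+p!-2}. Since p ≠ (p+p!-2)+2 = p+p!, w ∈ L; and |w| ≥ p.
By the pumping lemma, w = xyz with |xy| ≤ p and |y| > 0.
The first p characters of w are a's, so xy (and hence y) consists only of a's. Write y = a^k, 1 ≤ k ≤ p.
Since 1 ≤ k ≤ p, k divides p!; set t = 1 + p!/k. Then xy^t z has p + (p!/k)·k = p + p! copies of a. Now the a-count is p+p! and (b-count)+2 = (p+p!-2)+2 = p+p!, so i ≠ j+2 fails. So xy^t z = a^{p+p!} b^{p+p!-2} ∉ L.
Contradiction. Therefore L is not regular.

a^{p+p!} b^{p+p!-2}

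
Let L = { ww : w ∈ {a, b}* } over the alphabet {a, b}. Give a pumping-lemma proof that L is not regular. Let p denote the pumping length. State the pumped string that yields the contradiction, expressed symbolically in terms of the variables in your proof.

a^{p+k} b^p a^p b^p

Suppose for contradiction that L is regular, and let p be the pumping length.
Take w = a^p b^p a^p b^p = uu where u = a^pb^p; then w ∈ L and |w| = 4p ≥ p.
Write w = xyz as guaranteed by the lemma, with |xy| ≤ p and |y| > 0.
Since the first p symbols of w are all a's and |xy| ≤ p, y lies entirely in the leading a-block: y = a^k for some k with 1 ≤ k ≤ p.
Pump with i = 2: xy^2z = a^{p+k} b^p a^p b^p, of length 4p+k. Suppose this equals vv. The string starts with a and ends with b, so v does too; thus the boundary between the two copies of v is a b→a transition. There is exactly one such transition, at position 2p+k, so |v| = 2p+k and |vv| = 4p+2k ≠ 4p+k since k ≥ 1. So xy^2z ∉ L.
This contradicts the pumping lemma, so L is not regular.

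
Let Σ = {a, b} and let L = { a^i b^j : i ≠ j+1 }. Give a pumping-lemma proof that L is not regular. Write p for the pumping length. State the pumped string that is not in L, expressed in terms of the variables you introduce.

a^{p+p!} b^{p+p!-1}

Assume L is regular; let p be its pumping constant.
Choose w = a^p b^{p+p!-1}. Since p ≠ (p+p!-1)+1 = p+p!, w ∈ L; and |w| ≥ p.
Write w = xyz as guaranteed by the lemma, with |xy| ≤ p and |y| > 0.
Since the first p symbols of w are all a's and |xy| ≤ p, y lies entirely in the leading a-block: y = a^k for some k with 1 ≤ k ≤ p.
Since 1 ≤ k ≤ p, k divides p!; set t = 1 + p!/k. Then xy^t z has p + (p!/k)·k = p + p! copies of a. Now the a-count is p+p! and (b-count)+1 = (p+p!-1)+1 = p+p!, so i ≠ j+1 fails. So xy^t z = a^{p+p!} b^{p+p!-1} ∉ L.
Contradiction. Therefore L is not regular.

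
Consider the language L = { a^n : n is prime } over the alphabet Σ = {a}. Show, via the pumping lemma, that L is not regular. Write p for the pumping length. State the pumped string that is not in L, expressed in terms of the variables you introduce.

a^{q(1+k)}

Suppose for contradiction that L is regular, and let p be the pumping length.
Let q be a prime with q ≥ p+2 (infinitely many primes exist), and take w = a^q ∈ L with |w| = q ≥ p.
The pumping lemma gives a decomposition w = xyz where |xy| ≤ p and |y| ≥ 1.
Then y = a^k for some k with 1 ≤ k ≤ p.
Since 1 ≤ k ≤ p, |xz| = q-k. Pump with i = q+1: |xy^{q+1}z| = (q-k)+(q+1)k = q+qk = q(1+k), which is composite (both factors ≥ 2). So xy^{q+1}z = a^{q(1+k)} ∉ L.
Contradiction. Therefore L is not regular.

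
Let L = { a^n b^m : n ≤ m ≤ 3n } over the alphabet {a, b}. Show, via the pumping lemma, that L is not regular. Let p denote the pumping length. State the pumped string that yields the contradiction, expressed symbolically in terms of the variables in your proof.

Suppose for contradiction that L is regular, and let p be the pumping length.
Take w = a^p b^p ∈ L (since p ≤ p ≤ 3p), with |w| = 2p ≥ p.
Write w = xyz as guaranteed by the lemma, with |xy| ≤ p and |y| > 0.
Because |xy| ≤ p and w begins with p copies of a, we have y = a^k with 1 ≤ k ≤ p.
Pump with i = 2: xy^2z = a^{p+k} b^p. Now n = p+k > p = m, so the condition n ≤ m fails. Thus xy^2z ∉ L.
This contradicts the pumping lemma, so L is not regular.

a^{p+k} b^p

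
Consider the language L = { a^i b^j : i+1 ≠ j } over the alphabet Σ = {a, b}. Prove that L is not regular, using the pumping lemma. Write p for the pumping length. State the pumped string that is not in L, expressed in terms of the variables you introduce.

Toward a contradiction, assume L is regular with pumping length p.
Choose w = a^p b^{p+p!+1}. Since p ≠ (p+p!+1)-1 = p+p!, w ∈ L; and |w| ≥ p.
By the pumping lemma, w = xyz with |xy| ≤ p and |y| ≥ 1.
Since the first p symbols of w are all a's and |xy| ≤ p, y lies entirely in the leading a-block: y = a^k for some k with 1 ≤ k ≤ p.
Since 1 ≤ k ≤ p, k divides p!; set t = 1 + p!/k. Then xy^t z has p + (p!/k)·k = p + p! copies of a. Now the a-count is p+p! and (b-count)-1 = (p+p!+1)-1 = p+p!, so i+1 ≠ j fails. So xy^t z = a^{p+p!} b^{p+p!+1} ∉ L.
This contradicts the pumping lemma, so L is not regular.

a^{p+p!} b^{p+p!+1}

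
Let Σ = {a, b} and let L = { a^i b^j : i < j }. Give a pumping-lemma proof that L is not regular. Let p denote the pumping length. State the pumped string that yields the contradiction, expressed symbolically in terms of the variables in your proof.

Toward a contradiction, assume L is regular with pumping length p.
Choose w = a^p b^{p+1} ∈ L, with |w| = 2p+1 ≥ p.
The pumping lemma gives a decomposition w = xyz where |xy| ≤ p and y is nonempty.
The first p characters of w are a's, so xy (and hence y) consists only of a's. Write y = a^k, 1 ≤ k ≤ p.
Consider xy^2z = a^{p+k} b^{p+1}. Since k ≥ 1, the a-count p+k is at least p+1, so i < j fails; thus xy^2z ∉ L.
This is a contradiction; hence L is not regular.

a^{p+k} b^{p+1}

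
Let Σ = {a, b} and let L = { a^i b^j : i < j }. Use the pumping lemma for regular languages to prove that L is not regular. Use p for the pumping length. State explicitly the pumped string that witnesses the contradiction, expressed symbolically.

a^{p+k} b^{p+1}

Assume L is regular. Let p be the pumping length given by the pumping lemma.
Choose w = a^p b^{p+1} ∈ L, with |w| = 2p+1 ≥ p.
Write w = xyz as guaranteed by the lemma, with |xy| ≤ p and |y| ≥ 1.
The first p characters of w are a's, so xy (and hence y) consists only of a's. Write y = a^k, 1 ≤ k ≤ p.
Consider xy^2z = a^{p+k} b^{p+1}. Since k ≥ 1, the a-count p+k is at least p+1, so i < j fails; thus xy^2z ∉ L.
This contradicts the pumping lemma, so L is not regular.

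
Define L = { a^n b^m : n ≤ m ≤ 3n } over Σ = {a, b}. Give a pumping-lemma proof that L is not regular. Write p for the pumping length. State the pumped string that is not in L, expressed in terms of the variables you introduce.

Toward a contradiction, assume L is regular with pumping length p.
Take w = a^p b^p ∈ L (since p ≤ p ≤ 3p), with |w| = 2p ≥ p.
Write w = xyz as guaranteed by the lemma, with |xy| ≤ p and |y| > 0.
The first p characters of w are a's, so xy (and hence y) consists only of a's. Write y = a^k, 1 ≤ k ≤ p.
Pump with i = 2: xy^2z = a^{p+k} b^p. Now n = p+k > p = m, so the condition n ≤ m fails. Thus xy^2z ∉ L.
This is a contradiction; hence L is not regular.

a^{p+k} b^p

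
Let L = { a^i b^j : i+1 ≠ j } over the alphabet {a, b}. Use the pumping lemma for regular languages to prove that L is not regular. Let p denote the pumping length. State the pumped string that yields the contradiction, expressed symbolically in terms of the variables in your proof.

a^{p+p!} b^{p+p!+1}

Assume L is regular. Let p be the pumping length given by the pumping lemma.
Choose w = a^p b^{p+p!+1}. Since p ≠ (p+p!+1)-1 = p+p!, w ∈ L; and |w| ≥ p.
The pumping lemma gives a decomposition w = xyz where |xy| ≤ p and |y| ≥ 1.
The first p characters of w are a's, so xy (and hence y) consists only of a's. Write y = a^k, 1 ≤ k ≤ p.
Since 1 ≤ k ≤ p, k divides p!; set t = 1 + p!/k. Then xy^t z has p + (p!/k)·k = p + p! copies of a. Now the a-count is p+p! and (b-count)-1 = (p+p!+1)-1 = p+p!, so i+1 ≠ j fails. So xy^t z = a^{p+p!} b^{p+p!+1} ∉ L.
This contradicts the pumping lemma, so L is not regular.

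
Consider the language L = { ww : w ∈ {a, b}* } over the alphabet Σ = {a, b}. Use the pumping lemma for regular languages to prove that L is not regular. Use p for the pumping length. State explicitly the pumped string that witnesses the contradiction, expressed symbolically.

Suppose for contradiction that L is regular, and let p be the pumping length.
Take w = a^p b^p a^p b^p = uu where u = a^pb^p; then w ∈ L and |w| = 4p ≥ p.
Write w = xyz as guaranteed by the lemma, with |xy| ≤ p and |y| ≥ 1.
The first p characters of w are a's, so xy (and hence y) consists only of a's. Write y = a^k, 1 ≤ k ≤ p.
Pump with i = 2: xy^2z = a^{p+k} b^p a^p b^p, of length 4p+k. Suppose this equals vv. The string starts with a and ends with b, so v does too; thus the boundary between the two copies of v is a b→a transition. There is exactly one such transition, at position 2p+k, so |v| = 2p+k and |vv| = 4p+2k ≠ 4p+k since k ≥ 1. So xy^2z ∉ L.
This contradicts the pumping lemma, so L is not regular.

a^{p+k} b^p a^p b^p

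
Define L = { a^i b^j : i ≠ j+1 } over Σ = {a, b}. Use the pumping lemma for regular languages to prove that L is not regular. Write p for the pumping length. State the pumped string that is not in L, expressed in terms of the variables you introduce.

Toward a contradiction, assume L is regular with pumping length p.
Choose w = a^p b^{p+p!-1}. Since p ≠ (p+p!-1)+1 = p+p!, w ∈ L; and |w| ≥ p.
Write w = xyz as guaranteed by the lemma, with |xy| ≤ p and |y| > 0.
Because |xy| ≤ p and w begins with p copies of a, we have y = a^k with 1 ≤ k ≤ p.
Since 1 ≤ k ≤ p, k divides p!; set t = 1 + p!/k. Then xy^t z has p + (p!/k)·k = p + p! copies of a. Now the a-count is p+p! and (b-count)+1 = (p+p!-1)+1 = p+p!, so i ≠ j+1 fails. So xy^t z = a^{p+p!} b^{p+p!-1} ∉ L.
This is a contradiction; hence L is not regular.

a^{p+p!} b^{p+p!-1}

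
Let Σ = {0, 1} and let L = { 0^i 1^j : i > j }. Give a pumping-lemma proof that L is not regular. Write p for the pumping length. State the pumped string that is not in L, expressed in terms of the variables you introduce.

Assume L is regular. Let p be the pumping length given by the pumping lemma.
Choose w = 0^{p+1} 1^p ∈ L, with |w| = 2p+1 ≥ p.
By the pumping lemma, w = xyz with |xy| ≤ p and |y| ≥ 1.
Since the first p symbols of w are all 0's and |xy| ≤ p, y lies entirely in the leading 0-block: y = 0^k for some k with 1 ≤ k ≤ p.
Consider xy^0z = xz = 0^{p+1-k} 1^p. Since k ≥ 1, the 0-count p+1-k is at most p, so i > j fails; thus xz ∉ L.
Contradiction. Therefore L is not regular.

0^{p+1-k} 1^p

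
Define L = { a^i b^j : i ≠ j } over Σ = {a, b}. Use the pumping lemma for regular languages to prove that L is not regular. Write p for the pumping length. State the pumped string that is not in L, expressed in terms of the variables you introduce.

Toward a contradiction, assume L is regular with pumping length p.
Choose w = a^p b^{p+p!}. Since p ≠ p+p!, w ∈ L; and |w| ≥ p.
The pumping lemma gives a decomposition w = xyz where |xy| ≤ p and y is nonempty.
The first p characters of w are a's, so xy (and hence y) consists only of a's. Write y = a^k, 1 ≤ k ≤ p.
Since 1 ≤ k ≤ p, k divides p!; set t = 1 + p!/k. Then xy^t z has p + (p!/k)·k = p + p! copies of a. Now the a-count equals the b-count, so i ≠ j fails. So xy^t z = a^{p+p!} b^{p+p!} ∉ L.
This is a contradiction; hence L is not regular.

a^{p+p!} b^{p+p!}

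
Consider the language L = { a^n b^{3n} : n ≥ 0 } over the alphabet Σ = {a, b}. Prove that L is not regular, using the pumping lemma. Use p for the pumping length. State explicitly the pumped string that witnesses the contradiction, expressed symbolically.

Toward a contradiction, assume L is regular with pumping length p.
Take w = a^p b^{3p}. Then w ∈ L and |w| = 4p ≥ p.
By the pumping lemma, w = xyz with |xy| ≤ p and y is nonempty.
The first p characters of w are a's, so xy (and hence y) consists only of a's. Write y = a^k, 1 ≤ k ≤ p.
Pump with i = 2: xy^2z = a^{p+k} b^{3p}. For this to lie in L we would need 3p = 3(p+k), which forces k = 0. But k ≥ 1, so xy^2z ∉ L.
This is a contradiction; hence L is not regular.

a^{p+k} b^{3p}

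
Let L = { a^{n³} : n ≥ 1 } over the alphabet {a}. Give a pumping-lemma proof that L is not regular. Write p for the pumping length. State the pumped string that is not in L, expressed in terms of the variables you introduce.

Assume L is regular; let p be its pumping constant.
Take w = a^{p³} ∈ L with |w| = p³ ≥ p.
Write w = xyz as guaranteed by the lemma, with |xy| ≤ p and y is nonempty.
Then y = a^k for some k with 1 ≤ k ≤ p.
Pump with i = 2: xy^2z = a^{p³+k}. Since 1 ≤ k ≤ p, p³ < p³+k ≤ p³+p < p³+3p²+3p+1 = (p+1)³, so p³+k is not a perfect cube. So xy^2z ∉ L.
This is a contradiction; hence L is not regular.

a^{p³+k}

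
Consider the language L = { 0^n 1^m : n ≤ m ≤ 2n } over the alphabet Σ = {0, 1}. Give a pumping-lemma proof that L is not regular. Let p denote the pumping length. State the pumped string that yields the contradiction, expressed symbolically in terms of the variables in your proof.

Assume L is regular; let p be its pumping constant.
Take w = 0^p 1^p ∈ L (since p ≤ p ≤ 2p), with |w| = 2p ≥ p.
Write w = xyz as guaranteed by the lemma, with |xy| ≤ p and y is nonempty.
Since the first p symbols of w are all 0's and |xy| ≤ p, y lies entirely in the leading 0-block: y = 0^k for some k with 1 ≤ k ≤ p.
Pump with i = 2: xy^2z = 0^{p+k} 1^p. Now n = p+k > p = m, so the condition n ≤ m fails. Thus xy^2z ∉ L.
This contradicts the pumping lemma, so L is not regular.

0^{p+k} 1^p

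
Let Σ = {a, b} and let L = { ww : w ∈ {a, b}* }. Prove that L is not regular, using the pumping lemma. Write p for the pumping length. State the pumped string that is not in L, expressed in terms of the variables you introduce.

Assume L is regular. Let p be the pumping length given by the pumping lemma.
Take w = a^p b^p a^p b^p = uu where u = a^pb^p; then w ∈ L and |w| = 4p ≥ p.
By the pumping lemma, w = xyz with |xy| ≤ p and |y| ≥ 1.
The first p characters of w are a's, so xy (and hence y) consists only of a's. Write y = a^k, 1 ≤ k ≤ p.
Pump with i = 2: xy^2z = a^{p+k} b^p a^p b^p, of length 4p+k. Suppose this equals vv. The string starts with a and ends with b, so v does too; thus the boundary between the two copies of v is a b→a transition. There is exactly one such transition, at position 2p+k, so |v| = 2p+k and |vv| = 4p+2k ≠ 4p+k since k ≥ 1. So xy^2z ∉ L.
This contradicts the pumping lemma, so L is not regular.

a^{p+k} b^p a^p b^p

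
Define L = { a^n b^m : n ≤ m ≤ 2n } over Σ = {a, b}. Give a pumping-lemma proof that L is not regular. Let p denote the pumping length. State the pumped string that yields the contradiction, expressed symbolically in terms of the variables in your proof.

a^{p+k} b^p

Assume L is regular. Let p be the pumping length given by the pumping lemma.
Take w = a^p b^p ∈ L (since p ≤ p ≤ 2p), with |w| = 2p ≥ p.
Write w = xyz as guaranteed by the lemma, with |xy| ≤ p and |y| > 0.
The first p characters of w are a's, so xy (and hence y) consists only of a's. Write y = a^k, 1 ≤ k ≤ p.
Pump with i = 2: xy^2z = a^{p+k} b^p. Now n = p+k > p = m, so the condition n ≤ m fails. Thus xy^2z ∉ L.
This is a contradiction; hence L is not regular.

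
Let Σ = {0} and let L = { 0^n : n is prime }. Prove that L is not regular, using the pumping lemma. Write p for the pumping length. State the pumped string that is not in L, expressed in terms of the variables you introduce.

0^{q(1+k)}

Toward a contradiction, assume L is regular with pumping length p.
Let q be a prime with q ≥ p+2 (infinitely many primes exist), and take w = 0^q ∈ L with |w| = q ≥ p.
The pumping lemma gives a decomposition w = xyz where |xy| ≤ p and y is nonempty.
Then y = 0^k for some k with 1 ≤ k ≤ p.
Since 1 ≤ k ≤ p, |xz| = q-k. Pump with i = q+1: |xy^{q+1}z| = (q-k)+(q+1)k = q+qk = q(1+k), which is composite (both factors ≥ 2). So xy^{q+1}z = 0^{q(1+k)} ∉ L.
This is a contradiction; hence L is not regular.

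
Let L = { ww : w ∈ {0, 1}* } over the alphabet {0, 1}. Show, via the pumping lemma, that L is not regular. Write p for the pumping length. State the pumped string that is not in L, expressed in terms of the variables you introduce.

0^{p+k} 1^p 0^p 1^p

Toward a contradiction, assume L is regular with pumping length p.
Take w = 0^p 1^p 0^p 1^p = uu where u = 0^p1^p; then w ∈ L and |w| = 4p ≥ p.
The pumping lemma gives a decomposition w = xyz where |xy| ≤ p and |y| > 0.
Because |xy| ≤ p and w begins with p copies of 0, we have y = 0^k with 1 ≤ k ≤ p.
Pump with i = 2: xy^2z = 0^{p+k} 1^p 0^p 1^p, of length 4p+k. Suppose this equals vv. The string starts with 0 and ends with 1, so v does too; thus the boundary between the two copies of v is a 1→0 transition. There is exactly one such transition, at position 2p+k, so |v| = 2p+k and |vv| = 4p+2k ≠ 4p+k since k ≥ 1. So xy^2z ∉ L.
This is a contradiction; hence L is not regular.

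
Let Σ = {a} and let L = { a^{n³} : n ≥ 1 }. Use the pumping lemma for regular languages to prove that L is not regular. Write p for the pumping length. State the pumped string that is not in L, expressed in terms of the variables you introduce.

Assume L is regular; let p be its pumping constant.
Take w = a^{p³} ∈ L with |w| = p³ ≥ p.
The pumping lemma gives a decomposition w = xyz where |xy| ≤ p and |y| ≥ 1.
Then y = a^k for some k with 1 ≤ k ≤ p.
Pump with i = 2: xy^2z = a^{p³+k}. Since 1 ≤ k ≤ p, p³ < p³+k ≤ p³+p < p³+3p²+3p+1 = (p+1)³, so p³+k is not a perfect cube. So xy^2z ∉ L.
This contradicts the pumping lemma, so L is not regular.

a^{p³+k}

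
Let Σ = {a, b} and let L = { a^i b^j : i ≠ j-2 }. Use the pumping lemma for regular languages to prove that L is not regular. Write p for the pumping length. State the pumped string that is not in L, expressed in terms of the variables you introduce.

Suppose for contradiction that L is regular, and let p be the pumping length.
Choose w = a^p b^{p+p!+2}. Since p ≠ (p+p!+2)-2 = p+p!, w ∈ L; and |w| ≥ p.
Write w = xyz as guaranteed by the lemma, with |xy| ≤ p and y is nonempty.
Because |xy| ≤ p and w begins with p copies of a, we have y = a^k with 1 ≤ k ≤ p.
Since 1 ≤ k ≤ p, k divides p!; set t = 1 + p!/k. Then xy^t z has p + (p!/k)·k = p + p! copies of a. Now the a-count is p+p! and (b-count)-2 = (p+p!+2)-2 = p+p!, so i ≠ j-2 fails. So xy^t z = a^{p+p!} b^{p+p!+2} ∉ L.
This is a contradiction; hence L is not regular.

a^{p+p!} b^{p+p!+2}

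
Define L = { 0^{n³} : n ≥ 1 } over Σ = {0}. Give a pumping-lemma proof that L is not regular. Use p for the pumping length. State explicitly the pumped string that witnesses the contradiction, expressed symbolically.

Suppose for contradiction that L is regular, and let p be the pumping length.
Take w = 0^{p³} ∈ L with |w| = p³ ≥ p.
By the pumping lemma, w = xyz with |xy| ≤ p and y is nonempty.
Then y = 0^k for some k with 1 ≤ k ≤ p.
Pump with i = 2: xy^2z = 0^{p³+k}. Since 1 ≤ k ≤ p, p³ < p³+k ≤ p³+p < p³+3p²+3p+1 = (p+1)³, so p³+k is not a perfect cube. So xy^2z ∉ L.
This is a contradiction; hence L is not regular.

0^{p³+k}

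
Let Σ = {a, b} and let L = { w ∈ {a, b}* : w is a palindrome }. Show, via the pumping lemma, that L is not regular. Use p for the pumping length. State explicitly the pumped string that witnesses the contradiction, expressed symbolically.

a^{p+k} b a^p

Assume L is regular; let p be its pumping constant.
Take w = a^p b a^p, a palindrome of length 2p+1 ≥ p.
By the pumping lemma, w = xyz with |xy| ≤ p and |y| ≥ 1.
The first p characters of w are a's, so xy (and hence y) consists only of a's. Write y = a^k, 1 ≤ k ≤ p.
Pump with i = 2: xy^2z = a^{p+k} b a^p. Its reverse is a^p b a^{p+k}, which differs from xy^2z since k ≥ 1. So xy^2z is not a palindrome and xy^2z ∉ L.
Contradiction. Therefore L is not regular.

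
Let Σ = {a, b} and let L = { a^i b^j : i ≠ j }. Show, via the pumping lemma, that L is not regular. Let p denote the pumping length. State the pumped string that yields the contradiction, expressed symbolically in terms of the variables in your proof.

a^{p+p!} b^{p+p!}

Toward a contradiction, assume L is regular with pumping length p.
Choose w = a^p b^{p+p!}. Since p ≠ p+p!, w ∈ L; and |w| ≥ p.
The pumping lemma gives a decomposition w = xyz where |xy| ≤ p and |y| ≥ 1.
Since the first p symbols of w are all a's and |xy| ≤ p, y lies entirely in the leading a-block: y = a^k for some k with 1 ≤ k ≤ p.
Since 1 ≤ k ≤ p, k divides p!; set t = 1 + p!/k. Then xy^t z has p + (p!/k)·k = p + p! copies of a. Now the a-count equals the b-count, so i ≠ j fails. So xy^t z = a^{p+p!} b^{p+p!} ∉ L.
Contradiction. Therefore L is not regular.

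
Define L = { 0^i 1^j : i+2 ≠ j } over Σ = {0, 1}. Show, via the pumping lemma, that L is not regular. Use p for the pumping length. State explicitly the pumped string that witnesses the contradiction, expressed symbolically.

0^{p+p!} 1^{p+p!+2}

Toward a contradiction, assume L is regular with pumping length p.
Choose w = 0^p 1^{p+p!+2}. Since p ≠ (p+p!+2)-2 = p+p!, w ∈ L; and |w| ≥ p.
The pumping lemma gives a decomposition w = xyz where |xy| ≤ p and |y| > 0.
Since the first p symbols of w are all 0's and |xy| ≤ p, y lies entirely in the leading 0-block: y = 0^k for some k with 1 ≤ k ≤ p.
Since 1 ≤ k ≤ p, k divides p!; set t = 1 + p!/k. Then xy^t z has p + (p!/k)·k = p + p! copies of 0. Now the 0-count is p+p! and (1-count)-2 = (p+p!+2)-2 = p+p!, so i+2 ≠ j fails. So xy^t z = 0^{p+p!} 1^{p+p!+2} ∉ L.
This is a contradiction; hence L is not regular.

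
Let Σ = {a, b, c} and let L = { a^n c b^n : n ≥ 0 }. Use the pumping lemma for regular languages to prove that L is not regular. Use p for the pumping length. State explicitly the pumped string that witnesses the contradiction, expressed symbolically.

a^{p+k} c b^p

Assume L is regular; let p be its pumping constant.
Take w = a^p c b^p ∈ L with |w| = 2p+1 ≥ p.
By the pumping lemma, w = xyz with |xy| ≤ p and y is nonempty.
Because |xy| ≤ p and w begins with p copies of a, we have y = a^k with 1 ≤ k ≤ p.
Pump with i = 2: xy^2z = a^{p+k} c b^p, which would require p+k = p. But k ≥ 1, so xy^2z ∉ L.
Contradiction. Therefore L is not regular.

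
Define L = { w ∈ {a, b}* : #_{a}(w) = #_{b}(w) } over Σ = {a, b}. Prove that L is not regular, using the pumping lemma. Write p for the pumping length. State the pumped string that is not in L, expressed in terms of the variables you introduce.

a^{p+k} b^p

Toward a contradiction, assume L is regular with pumping length p.
Choose w = a^p b^p ∈ L with |w| = 2p ≥ p.
Write w = xyz as guaranteed by the lemma, with |xy| ≤ p and |y| > 0.
Since the first p symbols of w are all a's and |xy| ≤ p, y lies entirely in the leading a-block: y = a^k for some k with 1 ≤ k ≤ p.
Pump with i = 2: xy^2z = a^{p+k} b^p has p+k occurrences of a but only p of b. Since k ≥ 1 the counts differ, so xy^2z ∉ L.
This is a contradiction; hence L is not regular.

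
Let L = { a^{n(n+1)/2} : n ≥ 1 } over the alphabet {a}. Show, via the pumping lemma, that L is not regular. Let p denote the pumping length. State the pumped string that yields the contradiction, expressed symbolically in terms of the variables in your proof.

Assume L is regular; let p be its pumping constant.
Take w = a^{p(p+1)/2} ∈ L with |w| = p(p+1)/2 ≥ p.
By the pumping lemma, w = xyz with |xy| ≤ p and |y| ≥ 1.
Then y = a^k for some k with 1 ≤ k ≤ p.
Pump with i = 2: xy^2z = a^{p(p+1)/2+k}. Since 1 ≤ k ≤ p, p(p+1)/2 < p(p+1)/2+k ≤ p(p+1)/2+p < (p+1)(p+2)/2, so p(p+1)/2+k is strictly between consecutive triangular numbers. So xy^2z ∉ L.
This is a contradiction; hence L is not regular.

a^{p(p+1)/2+k}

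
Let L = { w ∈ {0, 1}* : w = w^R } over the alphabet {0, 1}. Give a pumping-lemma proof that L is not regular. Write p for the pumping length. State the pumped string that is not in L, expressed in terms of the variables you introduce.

0^{p+k} 1 0^p

Suppose for contradiction that L is regular, and let p be the pumping length.
Take w = 0^p 1 0^p, a palindrome of length 2p+1 ≥ p.
By the pumping lemma, w = xyz with |xy| ≤ p and |y| > 0.
Because |xy| ≤ p and w begins with p copies of 0, we have y = 0^k with 1 ≤ k ≤ p.
Pump with i = 2: xy^2z = 0^{p+k} 1 0^p. Its reverse is 0^p 1 0^{p+k}, which differs from xy^2z since k ≥ 1. So xy^2z is not a palindrome and xy^2z ∉ L.
Contradiction. Therefore L is not regular.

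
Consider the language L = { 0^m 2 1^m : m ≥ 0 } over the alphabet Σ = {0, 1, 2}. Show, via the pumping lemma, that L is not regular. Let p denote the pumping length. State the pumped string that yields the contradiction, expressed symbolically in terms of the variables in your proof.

0^{p+k} 2 1^p

Assume L is regular; let p be its pumping constant.
Take w = 0^p 2 1^p ∈ L with |w| = 2p+1 ≥ p.
By the pumping lemma, w = xyz with |xy| ≤ p and |y| ≥ 1.
Because |xy| ≤ p and w begins with p copies of 0, we have y = 0^k with 1 ≤ k ≤ p.
Pump with i = 2: xy^2z = 0^{p+k} 2 1^p, which would require p+k = p. But k ≥ 1, so xy^2z ∉ L.
This is a contradiction; hence L is not regular.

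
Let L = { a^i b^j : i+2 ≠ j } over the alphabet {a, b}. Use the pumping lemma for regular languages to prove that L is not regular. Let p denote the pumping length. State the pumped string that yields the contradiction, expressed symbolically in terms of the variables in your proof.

Toward a contradiction, assume L is regular with pumping length p.
Choose w = a^p b^{p+p!+2}. Since p ≠ (p+p!+2)-2 = p+p!, w ∈ L; and |w| ≥ p.
The pumping lemma gives a decomposition w = xyz where |xy| ≤ p and |y| ≥ 1.
Since the first p symbols of w are all a's and |xy| ≤ p, y lies entirely in the leading a-block: y = a^k for some k with 1 ≤ k ≤ p.
Since 1 ≤ k ≤ p, k divides p!; set t = 1 + p!/k. Then xy^t z has p + (p!/k)·k = p + p! copies of a. Now the a-count is p+p! and (b-count)-2 = (p+p!+2)-2 = p+p!, so i+2 ≠ j fails. So xy^t z = a^{p+p!} b^{p+p!+2} ∉ L.
This contradicts the pumping lemma, so L is not regular.

a^{p+p!} b^{p+p!+2}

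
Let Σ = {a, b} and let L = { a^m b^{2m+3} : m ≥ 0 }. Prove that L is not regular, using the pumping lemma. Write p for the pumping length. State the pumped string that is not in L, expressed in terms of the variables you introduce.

a^{p+k} b^{2p+3}

Assume L is regular. Let p be the pumping length given by the pumping lemma.
Take w = a^p b^{2p+3}. Then w ∈ L and |w| = 3p+3 ≥ p.
By the pumping lemma, w = xyz with |xy| ≤ p and |y| > 0.
Because |xy| ≤ p and w begins with p copies of a, we have y = a^k with 1 ≤ k ≤ p.
Pump with i = 2: xy^2z = a^{p+k} b^{2p+3}. For this to lie in L we would need 2p+3 = 2(p+k)+3, which forces k = 0. But k ≥ 1, so xy^2z ∉ L.
Contradiction. Therefore L is not regular.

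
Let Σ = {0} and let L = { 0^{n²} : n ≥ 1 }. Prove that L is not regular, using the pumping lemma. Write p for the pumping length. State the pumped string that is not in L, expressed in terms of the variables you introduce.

0^{p²+k}

Assume L is regular; let p be its pumping constant.
Take w = 0^{p²} ∈ L with |w| = p² ≥ p.
Write w = xyz as guaranteed by the lemma, with |xy| ≤ p and y is nonempty.
Then y = 0^k for some k with 1 ≤ k ≤ p.
Pump with i = 2: xy^2z = 0^{p²+k}. Since 1 ≤ k ≤ p, p² < p²+k ≤ p²+p < (p+1)², so p²+k lies strictly between consecutive squares and is not a perfect square. So xy^2z ∉ L.
This is a contradiction; hence L is not regular.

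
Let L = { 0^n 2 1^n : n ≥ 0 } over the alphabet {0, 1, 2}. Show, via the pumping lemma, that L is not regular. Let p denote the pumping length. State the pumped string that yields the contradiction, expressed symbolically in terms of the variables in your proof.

Assume L is regular; let p be its pumping constant.
Take w = 0^p 2 1^p ∈ L with |w| = 2p+1 ≥ p.
The pumping lemma gives a decomposition w = xyz where |xy| ≤ p and |y| > 0.
The first p characters of w are 0's, so xy (and hence y) consists only of 0's. Write y = 0^k, 1 ≤ k ≤ p.
Pump with i = 2: xy^2z = 0^{p+k} 2 1^p, which would require p+k = p. But k ≥ 1, so xy^2z ∉ L.
Contradiction. Therefore L is not regular.

0^{p+k} 2 1^p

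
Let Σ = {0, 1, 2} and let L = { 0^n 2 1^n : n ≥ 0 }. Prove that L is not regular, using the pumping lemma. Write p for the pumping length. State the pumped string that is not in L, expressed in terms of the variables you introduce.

Suppose for contradiction that L is regular, and let p be the pumping length.
Take w = 0^p 2 1^p ∈ L with |w| = 2p+1 ≥ p.
Write w = xyz as guaranteed by the lemma, with |xy| ≤ p and |y| ≥ 1.
Since the first p symbols of w are all 0's and |xy| ≤ p, y lies entirely in the leading 0-block: y = 0^k for some k with 1 ≤ k ≤ p.
Pump with i = 2: xy^2z = 0^{p+k} 2 1^p, which would require p+k = p. But k ≥ 1, so xy^2z ∉ L.
This is a contradiction; hence L is not regular.

0^{p+k} 2 1^p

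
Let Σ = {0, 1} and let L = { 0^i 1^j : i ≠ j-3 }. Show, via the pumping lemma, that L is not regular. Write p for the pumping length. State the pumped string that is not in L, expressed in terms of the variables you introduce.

0^{p+p!} 1^{p+p!+3}

Assume L is regular; let p be its pumping constant.
Choose w = 0^p 1^{p+p!+3}. Since p ≠ (p+p!+3)-3 = p+p!, w ∈ L; and |w| ≥ p.
The pumping lemma gives a decomposition w = xyz where |xy| ≤ p and |y| ≥ 1.
Because |xy| ≤ p and w begins with p copies of 0, we have y = 0^k with 1 ≤ k ≤ p.
Since 1 ≤ k ≤ p, k divides p!; set t = 1 + p!/k. Then xy^t z has p + (p!/k)·k = p + p! copies of 0. Now the 0-count is p+p! and (1-count)-3 = (p+p!+3)-3 = p+p!, so i ≠ j-3 fails. So xy^t z = 0^{p+p!} 1^{p+p!+3} ∉ L.
Contradiction. Therefore L is not regular.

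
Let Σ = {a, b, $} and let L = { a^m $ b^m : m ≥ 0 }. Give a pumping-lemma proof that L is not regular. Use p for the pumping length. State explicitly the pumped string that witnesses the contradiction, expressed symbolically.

Toward a contradiction, assume L is regular with pumping length p.
Take w = a^p $ b^p ∈ L with |w| = 2p+1 ≥ p.
The pumping lemma gives a decomposition w = xyz where |xy| ≤ p and |y| ≥ 1.
Since the first p symbols of w are all a's and |xy| ≤ p, y lies entirely in the leading a-block: y = a^k for some k with 1 ≤ k ≤ p.
Pump with i = 2: xy^2z = a^{p+k} $ b^p, which would require p+k = p. But k ≥ 1, so xy^2z ∉ L.
This is a contradiction; hence L is not regular.

a^{p+k} $ b^p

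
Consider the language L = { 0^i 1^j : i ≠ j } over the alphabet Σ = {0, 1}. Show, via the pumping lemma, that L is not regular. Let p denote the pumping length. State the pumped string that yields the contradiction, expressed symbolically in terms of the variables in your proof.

Suppose for contradiction that L is regular, and let p be the pumping length.
Choose w = 0^p 1^{p+p!}. Since p ≠ p+p!, w ∈ L; and |w| ≥ p.
By the pumping lemma, w = xyz with |xy| ≤ p and |y| > 0.
The first p characters of w are 0's, so xy (and hence y) consists only of 0's. Write y = 0^k, 1 ≤ k ≤ p.
Since 1 ≤ k ≤ p, k divides p!; set t = 1 + p!/k. Then xy^t z has p + (p!/k)·k = p + p! copies of 0. Now the 0-count equals the 1-count, so i ≠ j fails. So xy^t z = 0^{p+p!} 1^{p+p!} ∉ L.
Contradiction. Therefore L is not regular.

0^{p+p!} 1^{p+p!}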